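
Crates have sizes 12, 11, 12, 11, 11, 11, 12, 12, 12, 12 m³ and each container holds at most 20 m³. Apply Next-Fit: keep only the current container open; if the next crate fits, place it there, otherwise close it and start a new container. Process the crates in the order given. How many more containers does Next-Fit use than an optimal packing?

0

Next-Fit: [12] [11] [12] [11] [11] [11] [12] [12] [12] [12] → 10 containers.
10 crates exceed 10 m³ (half the capacity), and no two of those can share a container, so at least 10 containers are needed.
So 10 is already optimal.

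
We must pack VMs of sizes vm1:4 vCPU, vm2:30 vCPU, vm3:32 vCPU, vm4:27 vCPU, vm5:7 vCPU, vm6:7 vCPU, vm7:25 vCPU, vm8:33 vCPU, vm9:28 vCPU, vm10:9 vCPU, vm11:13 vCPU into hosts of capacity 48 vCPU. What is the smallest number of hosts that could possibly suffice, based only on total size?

5 hosts

Total size = 4 + 30 + 32 + 27 + 7 + 7 + 25 + 33 + 28 + 9 + 13 = 215 vCPU.
⌈215 / 48⌉ = 5.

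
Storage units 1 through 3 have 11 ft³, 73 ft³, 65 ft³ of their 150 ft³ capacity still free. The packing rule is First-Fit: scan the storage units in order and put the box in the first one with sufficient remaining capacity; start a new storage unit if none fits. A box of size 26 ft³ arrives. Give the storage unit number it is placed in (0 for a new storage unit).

2

Storage units with room: storage unit 2 (73 ft³), storage unit 3 (65 ft³).
The first with room is storage unit 2.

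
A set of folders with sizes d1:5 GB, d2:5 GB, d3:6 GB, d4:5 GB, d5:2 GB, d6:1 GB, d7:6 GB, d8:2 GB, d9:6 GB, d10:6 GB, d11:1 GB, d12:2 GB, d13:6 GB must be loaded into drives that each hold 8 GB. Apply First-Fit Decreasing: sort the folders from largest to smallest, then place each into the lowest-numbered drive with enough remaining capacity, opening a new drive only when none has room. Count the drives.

Sorted descending: 6, 6, 6, 6, 6, 5, 5, 5, 2, 2, 2, 1, 1.
Put 6 GB in drive 1; 2 GB remain.
Put 6 GB in drive 2; 2 GB remain.
Put 6 GB in drive 3; 2 GB remain.
Put 6 GB in drive 4; 2 GB remain.
Put 6 GB in drive 5; 2 GB remain.
Put 5 GB in drive 6; 3 GB remain.
Put 5 GB in drive 7; 3 GB remain.
Put 5 GB in drive 8; 3 GB remain.
Put 2 GB in drive 1; 0 GB remain.
Put 2 GB in drive 2; 0 GB remain.
Put 2 GB in drive 3; 0 GB remain.
Put 1 GB in drive 4; 1 GB remain.
Put 1 GB in drive 4; 0 GB remain.

8 drives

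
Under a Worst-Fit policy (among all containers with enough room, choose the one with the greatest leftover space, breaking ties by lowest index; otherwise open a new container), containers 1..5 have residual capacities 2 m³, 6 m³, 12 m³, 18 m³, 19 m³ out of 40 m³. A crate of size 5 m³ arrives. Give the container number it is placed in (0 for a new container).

Containers with room: container 2 (6 m³), container 3 (12 m³), container 4 (18 m³), container 5 (19 m³).
Most room is container 5 with 19 m³ free.

5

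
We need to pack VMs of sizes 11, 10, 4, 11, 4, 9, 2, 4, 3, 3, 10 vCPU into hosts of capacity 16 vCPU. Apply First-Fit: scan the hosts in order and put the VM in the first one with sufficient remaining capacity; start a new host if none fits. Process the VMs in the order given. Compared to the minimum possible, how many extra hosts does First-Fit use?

First-Fit: [11,4] [10,4,2] [11,4] [9,3,3] [10] → 5 hosts.
Total size 71 vCPU; any packing needs at least ⌈71/16⌉ = 5 hosts.
So 5 is already optimal.

0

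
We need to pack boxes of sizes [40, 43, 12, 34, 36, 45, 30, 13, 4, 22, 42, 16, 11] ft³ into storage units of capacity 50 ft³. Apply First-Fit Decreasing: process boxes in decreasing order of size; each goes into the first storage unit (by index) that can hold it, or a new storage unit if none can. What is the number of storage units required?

8 storage units

Sorted descending: 45, 43, 42, 40, 36, 34, 30, 22, 16, 13, 12, 11, 4.
storage unit 1: place 45 ft³, 5 ft³ left
storage unit 2: place 43 ft³, 7 ft³ left
storage unit 3: place 42 ft³, 8 ft³ left
storage unit 4: place 40 ft³, 10 ft³ left
storage unit 5: place 36 ft³, 14 ft³ left
storage unit 6: place 34 ft³, 16 ft³ left
storage unit 7: place 30 ft³, 20 ft³ left
storage unit 8: place 22 ft³, 28 ft³ left
storage unit 6: place 16 ft³, 0 ft³ left
storage unit 5: place 13 ft³, 1 ft³ left
storage unit 7: place 12 ft³, 8 ft³ left
storage unit 8: place 11 ft³, 17 ft³ left
storage unit 1: place 4 ft³, 1 ft³ left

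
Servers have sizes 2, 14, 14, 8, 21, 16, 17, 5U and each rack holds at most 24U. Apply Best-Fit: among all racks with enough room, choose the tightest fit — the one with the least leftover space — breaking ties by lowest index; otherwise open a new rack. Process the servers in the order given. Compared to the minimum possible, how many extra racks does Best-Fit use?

0

Best-Fit: [2,14,8] [14] [21] [16] [17,5] → 5 racks.
Total size 97U; any packing needs at least ⌈97/24⌉ = 5 racks.
So 5 is already optimal.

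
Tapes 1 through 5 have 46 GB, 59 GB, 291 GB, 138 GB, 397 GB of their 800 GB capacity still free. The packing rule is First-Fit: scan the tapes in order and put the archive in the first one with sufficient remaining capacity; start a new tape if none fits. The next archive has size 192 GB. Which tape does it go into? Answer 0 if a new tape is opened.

3

Tapes with room: tape 3 (291 GB), tape 5 (397 GB).
The first with room is tape 3.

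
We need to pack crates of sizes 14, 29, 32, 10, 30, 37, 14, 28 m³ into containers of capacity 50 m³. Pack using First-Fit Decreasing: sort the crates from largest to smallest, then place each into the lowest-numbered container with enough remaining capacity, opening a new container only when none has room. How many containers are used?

5 containers

Sorted descending: 37, 32, 30, 29, 28, 14, 14, 10.
37 m³ → container 1 (remaining 13 m³)
32 m³ → container 2 (remaining 18 m³)
30 m³ → container 3 (remaining 20 m³)
29 m³ → container 4 (remaining 21 m³)
28 m³ → container 5 (remaining 22 m³)
14 m³ → container 2 (remaining 4 m³)
14 m³ → container 3 (remaining 6 m³)
10 m³ → container 1 (remaining 3 m³)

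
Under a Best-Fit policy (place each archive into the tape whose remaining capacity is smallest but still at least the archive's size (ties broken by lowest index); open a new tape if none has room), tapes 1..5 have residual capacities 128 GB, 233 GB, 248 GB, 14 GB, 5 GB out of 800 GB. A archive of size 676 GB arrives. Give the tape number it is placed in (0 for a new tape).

No tape has ≥ 676 GB free, so a new tape is opened.

0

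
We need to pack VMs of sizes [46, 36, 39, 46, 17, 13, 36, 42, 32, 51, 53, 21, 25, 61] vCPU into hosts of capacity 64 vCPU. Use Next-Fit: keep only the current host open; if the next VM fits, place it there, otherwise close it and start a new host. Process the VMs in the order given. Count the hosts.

11

46 vCPU → host 1 (remaining 18 vCPU)
36 vCPU → host 2 (remaining 28 vCPU)
39 vCPU → host 3 (remaining 25 vCPU)
46 vCPU → host 4 (remaining 18 vCPU)
17 vCPU → host 4 (remaining 1 vCPU)
13 vCPU → host 5 (remaining 51 vCPU)
36 vCPU → host 5 (remaining 15 vCPU)
42 vCPU → host 6 (remaining 22 vCPU)
32 vCPU → host 7 (remaining 32 vCPU)
51 vCPU → host 8 (remaining 13 vCPU)
53 vCPU → host 9 (remaining 11 vCPU)
21 vCPU → host 10 (remaining 43 vCPU)
25 vCPU → host 10 (remaining 18 vCPU)
61 vCPU → host 11 (remaining 3 vCPU)
Final hosts: [46] [36] [39] [46,17] [13,36] [42] [32] [51] [53] [21,25] [61].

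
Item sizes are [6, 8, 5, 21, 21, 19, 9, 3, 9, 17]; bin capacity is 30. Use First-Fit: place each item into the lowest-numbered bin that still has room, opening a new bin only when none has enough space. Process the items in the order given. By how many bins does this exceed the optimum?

First-Fit: [6,8,5,9] [21,3] [21,9] [19] [17] → 5 bins.
Total size 118; any packing needs at least ⌈118/30⌉ = 4 bins.
An optimal packing achieves that bound: [21,9] [21,9] [19,8,3] [17,6,5] → 4 bins.
Excess: 5 − 4 = 1.

1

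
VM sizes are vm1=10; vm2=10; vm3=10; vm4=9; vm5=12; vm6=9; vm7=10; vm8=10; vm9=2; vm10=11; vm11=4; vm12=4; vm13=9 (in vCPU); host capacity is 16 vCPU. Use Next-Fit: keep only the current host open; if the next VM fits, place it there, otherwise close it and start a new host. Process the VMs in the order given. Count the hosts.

10 hosts

Put vm1 (10 vCPU) in host 1; 6 vCPU remain.
Put vm2 (10 vCPU) in host 2; 6 vCPU remain.
Put vm3 (10 vCPU) in host 3; 6 vCPU remain.
Put vm4 (9 vCPU) in host 4; 7 vCPU remain.
Put vm5 (12 vCPU) in host 5; 4 vCPU remain.
Put vm6 (9 vCPU) in host 6; 7 vCPU remain.
Put vm7 (10 vCPU) in host 7; 6 vCPU remain.
Put vm8 (10 vCPU) in host 8; 6 vCPU remain.
Put vm9 (2 vCPU) in host 8; 4 vCPU remain.
Put vm10 (11 vCPU) in host 9; 5 vCPU remain.
Put vm11 (4 vCPU) in host 9; 1 vCPU remain.
Put vm12 (4 vCPU) in host 10; 12 vCPU remain.
Put vm13 (9 vCPU) in host 10; 3 vCPU remain.
Final hosts: [10] [10] [10] [9] [12] [9] [10] [10,2] [11,4] [4,9].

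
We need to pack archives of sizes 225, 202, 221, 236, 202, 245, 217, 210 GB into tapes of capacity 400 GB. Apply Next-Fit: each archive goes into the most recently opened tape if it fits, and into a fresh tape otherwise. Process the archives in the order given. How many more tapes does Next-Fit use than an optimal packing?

Next-Fit: [225] [202] [221] [236] [202] [245] [217] [210] → 8 tapes.
8 archives exceed 200 GB (half the capacity), and no two of those can share a tape, so at least 8 tapes are needed.
So 8 is already optimal.

0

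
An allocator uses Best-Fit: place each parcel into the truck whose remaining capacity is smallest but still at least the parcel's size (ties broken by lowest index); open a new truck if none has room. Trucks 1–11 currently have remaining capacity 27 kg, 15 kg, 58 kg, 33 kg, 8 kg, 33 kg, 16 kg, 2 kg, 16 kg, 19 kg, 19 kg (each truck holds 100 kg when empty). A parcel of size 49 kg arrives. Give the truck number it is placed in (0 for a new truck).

3

Trucks with room: truck 3 (58 kg).
Tightest fit is truck 3 with 58 kg free.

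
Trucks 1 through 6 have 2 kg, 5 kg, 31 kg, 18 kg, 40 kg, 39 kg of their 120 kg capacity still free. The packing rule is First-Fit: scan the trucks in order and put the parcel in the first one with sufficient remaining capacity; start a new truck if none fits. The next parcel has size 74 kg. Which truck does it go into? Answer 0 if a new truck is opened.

0

No truck has ≥ 74 kg free, so a new truck is opened.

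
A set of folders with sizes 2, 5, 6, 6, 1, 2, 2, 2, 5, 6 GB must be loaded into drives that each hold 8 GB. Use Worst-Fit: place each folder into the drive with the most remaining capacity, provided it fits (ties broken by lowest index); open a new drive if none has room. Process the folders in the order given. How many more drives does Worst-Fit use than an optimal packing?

1

Worst-Fit: [2,5] [6,1] [6,2] [2,2] [5] [6] → 6 drives.
Total size 37 GB; any packing needs at least ⌈37/8⌉ = 5 drives.
An optimal packing achieves that bound: [6,2] [6,2] [6,2] [5,2,1] [5] → 5 drives.
Excess: 6 − 5 = 1.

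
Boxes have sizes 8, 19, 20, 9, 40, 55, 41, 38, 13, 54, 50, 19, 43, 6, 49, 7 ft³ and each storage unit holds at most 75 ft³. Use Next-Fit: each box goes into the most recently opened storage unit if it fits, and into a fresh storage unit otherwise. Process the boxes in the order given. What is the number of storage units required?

storage unit 1: place 8 ft³, 67 ft³ left
storage unit 1: place 19 ft³, 48 ft³ left
storage unit 1: place 20 ft³, 28 ft³ left
storage unit 1: place 9 ft³, 19 ft³ left
storage unit 2: place 40 ft³, 35 ft³ left
storage unit 3: place 55 ft³, 20 ft³ left
storage unit 4: place 41 ft³, 34 ft³ left
storage unit 5: place 38 ft³, 37 ft³ left
storage unit 5: place 13 ft³, 24 ft³ left
storage unit 6: place 54 ft³, 21 ft³ left
storage unit 7: place 50 ft³, 25 ft³ left
storage unit 7: place 19 ft³, 6 ft³ left
storage unit 8: place 43 ft³, 32 ft³ left
storage unit 8: place 6 ft³, 26 ft³ left
storage unit 9: place 49 ft³, 26 ft³ left
storage unit 9: place 7 ft³, 19 ft³ left

9 storage units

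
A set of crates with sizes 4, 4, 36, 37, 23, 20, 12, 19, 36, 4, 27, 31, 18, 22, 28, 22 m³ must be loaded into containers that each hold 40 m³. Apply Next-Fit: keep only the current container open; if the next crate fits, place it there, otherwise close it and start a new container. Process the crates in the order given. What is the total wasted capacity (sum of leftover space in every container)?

137

container 1: place 4 m³, 36 m³ left
container 1: place 4 m³, 32 m³ left
container 2: place 36 m³, 4 m³ left
container 3: place 37 m³, 3 m³ left
container 4: place 23 m³, 17 m³ left
container 5: place 20 m³, 20 m³ left
container 5: place 12 m³, 8 m³ left
container 6: place 19 m³, 21 m³ left
container 7: place 36 m³, 4 m³ left
container 7: place 4 m³, 0 m³ left
container 8: place 27 m³, 13 m³ left
container 9: place 31 m³, 9 m³ left
container 10: place 18 m³, 22 m³ left
container 10: place 22 m³, 0 m³ left
container 11: place 28 m³, 12 m³ left
container 12: place 22 m³, 18 m³ left
12 containers × 40 m³ = 480 m³; used 343 m³; unused 137 m³.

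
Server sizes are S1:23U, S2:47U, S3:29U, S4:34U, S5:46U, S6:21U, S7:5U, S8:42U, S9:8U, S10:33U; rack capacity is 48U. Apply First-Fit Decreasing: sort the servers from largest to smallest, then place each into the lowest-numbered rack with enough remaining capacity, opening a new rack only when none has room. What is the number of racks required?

7 racks

Sorted descending: 47, 46, 42, 34, 33, 29, 23, 21, 8, 5.
Put 47U in rack 1; 1U remain.
Put 46U in rack 2; 2U remain.
Put 42U in rack 3; 6U remain.
Put 34U in rack 4; 14U remain.
Put 33U in rack 5; 15U remain.
Put 29U in rack 6; 19U remain.
Put 23U in rack 7; 25U remain.
Put 21U in rack 7; 4U remain.
Put 8U in rack 4; 6U remain.
Put 5U in rack 3; 1U remain.
Final racks: [47] [46] [42,5] [34,8] [33] [29] [23,21].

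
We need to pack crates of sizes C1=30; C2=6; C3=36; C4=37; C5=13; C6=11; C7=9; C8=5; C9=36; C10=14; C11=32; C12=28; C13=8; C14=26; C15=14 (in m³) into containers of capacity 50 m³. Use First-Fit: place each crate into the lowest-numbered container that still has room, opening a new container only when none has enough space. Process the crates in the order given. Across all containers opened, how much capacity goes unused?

45

C1 (30 m³) → container 1 (remaining 20 m³)
C2 (6 m³) → container 1 (remaining 14 m³)
C3 (36 m³) → container 2 (remaining 14 m³)
C4 (37 m³) → container 3 (remaining 13 m³)
C5 (13 m³) → container 1 (remaining 1 m³)
C6 (11 m³) → container 2 (remaining 3 m³)
C7 (9 m³) → container 3 (remaining 4 m³)
C8 (5 m³) → container 4 (remaining 45 m³)
C9 (36 m³) → container 4 (remaining 9 m³)
C10 (14 m³) → container 5 (remaining 36 m³)
C11 (32 m³) → container 5 (remaining 4 m³)
C12 (28 m³) → container 6 (remaining 22 m³)
C13 (8 m³) → container 4 (remaining 1 m³)
C14 (26 m³) → container 7 (remaining 24 m³)
C15 (14 m³) → container 6 (remaining 8 m³)
7 containers × 50 m³ = 350 m³; used 305 m³; unused 45 m³.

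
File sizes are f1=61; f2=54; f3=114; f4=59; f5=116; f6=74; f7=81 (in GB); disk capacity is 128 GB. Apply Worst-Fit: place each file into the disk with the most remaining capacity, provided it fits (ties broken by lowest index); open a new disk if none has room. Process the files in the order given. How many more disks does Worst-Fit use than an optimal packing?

Worst-Fit: [61,54] [114] [59] [116] [74] [81] → 6 disks.
Total size 559 GB; any packing needs at least ⌈559/128⌉ = 5 disks.
An optimal packing achieves that bound: [116] [114] [81] [74,54] [61,59] → 5 disks.
Excess: 6 − 5 = 1.

1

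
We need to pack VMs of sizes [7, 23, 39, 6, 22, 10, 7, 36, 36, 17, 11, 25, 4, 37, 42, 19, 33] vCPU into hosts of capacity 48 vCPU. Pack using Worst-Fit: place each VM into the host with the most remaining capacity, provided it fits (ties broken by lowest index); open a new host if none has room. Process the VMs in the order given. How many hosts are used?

host 1: place 7 vCPU, 41 vCPU left
host 1: place 23 vCPU, 18 vCPU left
host 2: place 39 vCPU, 9 vCPU left
host 1: place 6 vCPU, 12 vCPU left
host 3: place 22 vCPU, 26 vCPU left
host 3: place 10 vCPU, 16 vCPU left
host 3: place 7 vCPU, 9 vCPU left
host 4: place 36 vCPU, 12 vCPU left
host 5: place 36 vCPU, 12 vCPU left
host 6: place 17 vCPU, 31 vCPU left
host 6: place 11 vCPU, 20 vCPU left
host 7: place 25 vCPU, 23 vCPU left
host 7: place 4 vCPU, 19 vCPU left
host 8: place 37 vCPU, 11 vCPU left
host 9: place 42 vCPU, 6 vCPU left
host 6: place 19 vCPU, 1 vCPU left
host 10: place 33 vCPU, 15 vCPU left
Final hosts: [7,23,6] [39] [22,10,7] [36] [36] [17,11,19] [25,4] [37] [42] [33].

10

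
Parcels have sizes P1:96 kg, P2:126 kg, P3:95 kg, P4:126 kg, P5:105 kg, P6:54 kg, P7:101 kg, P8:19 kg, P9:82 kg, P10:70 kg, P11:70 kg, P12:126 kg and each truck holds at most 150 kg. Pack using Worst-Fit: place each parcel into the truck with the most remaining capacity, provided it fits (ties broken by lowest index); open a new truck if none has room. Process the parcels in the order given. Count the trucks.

9

truck 1: place P1 (96 kg), 54 kg left
truck 2: place P2 (126 kg), 24 kg left
truck 3: place P3 (95 kg), 55 kg left
truck 4: place P4 (126 kg), 24 kg left
truck 5: place P5 (105 kg), 45 kg left
truck 3: place P6 (54 kg), 1 kg left
truck 6: place P7 (101 kg), 49 kg left
truck 1: place P8 (19 kg), 35 kg left
truck 7: place P9 (82 kg), 68 kg left
truck 8: place P10 (70 kg), 80 kg left
truck 8: place P11 (70 kg), 10 kg left
truck 9: place P12 (126 kg), 24 kg left
Final trucks: [96,19] [126] [95,54] [126] [105] [101] [82] [70,70] [126].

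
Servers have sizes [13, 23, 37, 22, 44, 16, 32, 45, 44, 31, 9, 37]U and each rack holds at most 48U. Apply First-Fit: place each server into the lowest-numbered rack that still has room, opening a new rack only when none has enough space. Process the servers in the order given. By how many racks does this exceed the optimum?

1

First-Fit: [13,23,9] [37] [22,16] [44] [32] [45] [44] [31] [37] → 9 racks.
Total size 353U; any packing needs at least ⌈353/48⌉ = 8 racks.
An optimal packing achieves that bound: [45] [44] [44] [37,9] [37] [32,16] [31,13] [23,22] → 8 racks.
Excess: 9 − 8 = 1.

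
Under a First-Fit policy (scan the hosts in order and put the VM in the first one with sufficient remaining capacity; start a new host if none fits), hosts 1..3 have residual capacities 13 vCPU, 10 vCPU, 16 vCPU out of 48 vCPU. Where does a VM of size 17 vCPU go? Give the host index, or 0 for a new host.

0

No host has ≥ 17 vCPU free, so a new host is opened.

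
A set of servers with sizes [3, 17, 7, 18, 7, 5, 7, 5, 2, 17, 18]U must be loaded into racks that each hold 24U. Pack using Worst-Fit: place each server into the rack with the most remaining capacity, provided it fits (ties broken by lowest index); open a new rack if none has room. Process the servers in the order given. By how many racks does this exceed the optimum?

Worst-Fit: [3,17] [7,7,5] [18] [7,5,2] [17] [18] → 6 racks.
Total size 106U; any packing needs at least ⌈106/24⌉ = 5 racks.
An optimal packing achieves that bound: [18,5] [18,5] [17,7] [17,7] [7,3,2] → 5 racks.
Excess: 6 − 5 = 1.

1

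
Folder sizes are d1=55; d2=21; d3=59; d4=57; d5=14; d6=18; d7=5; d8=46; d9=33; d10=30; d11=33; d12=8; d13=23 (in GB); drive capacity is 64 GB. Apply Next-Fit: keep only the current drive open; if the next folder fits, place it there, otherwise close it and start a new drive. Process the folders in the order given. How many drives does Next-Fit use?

8

d1 (55 GB) → drive 1 (remaining 9 GB)
d2 (21 GB) → drive 2 (remaining 43 GB)
d3 (59 GB) → drive 3 (remaining 5 GB)
d4 (57 GB) → drive 4 (remaining 7 GB)
d5 (14 GB) → drive 5 (remaining 50 GB)
d6 (18 GB) → drive 5 (remaining 32 GB)
d7 (5 GB) → drive 5 (remaining 27 GB)
d8 (46 GB) → drive 6 (remaining 18 GB)
d9 (33 GB) → drive 7 (remaining 31 GB)
d10 (30 GB) → drive 7 (remaining 1 GB)
d11 (33 GB) → drive 8 (remaining 31 GB)
d12 (8 GB) → drive 8 (remaining 23 GB)
d13 (23 GB) → drive 8 (remaining 0 GB)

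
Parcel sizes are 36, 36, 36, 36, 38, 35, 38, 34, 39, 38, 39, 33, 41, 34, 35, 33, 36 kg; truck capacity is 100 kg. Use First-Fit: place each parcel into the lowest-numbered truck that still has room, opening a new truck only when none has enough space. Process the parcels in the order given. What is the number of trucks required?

9

truck 1: place 36 kg, 64 kg left
truck 1: place 36 kg, 28 kg left
truck 2: place 36 kg, 64 kg left
truck 2: place 36 kg, 28 kg left
truck 3: place 38 kg, 62 kg left
truck 3: place 35 kg, 27 kg left
truck 4: place 38 kg, 62 kg left
truck 4: place 34 kg, 28 kg left
truck 5: place 39 kg, 61 kg left
truck 5: place 38 kg, 23 kg left
truck 6: place 39 kg, 61 kg left
truck 6: place 33 kg, 28 kg left
truck 7: place 41 kg, 59 kg left
truck 7: place 34 kg, 25 kg left
truck 8: place 35 kg, 65 kg left
truck 8: place 33 kg, 32 kg left
truck 9: place 36 kg, 64 kg left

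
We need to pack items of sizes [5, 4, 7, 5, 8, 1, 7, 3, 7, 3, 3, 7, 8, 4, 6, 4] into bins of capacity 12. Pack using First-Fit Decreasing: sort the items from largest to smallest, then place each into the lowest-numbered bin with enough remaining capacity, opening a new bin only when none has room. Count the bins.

7

Sorted descending: 8, 8, 7, 7, 7, 7, 6, 5, 5, 4, 4, 4, 3, 3, 3, 1.
Put 8 in bin 1; 4 remain.
Put 8 in bin 2; 4 remain.
Put 7 in bin 3; 5 remain.
Put 7 in bin 4; 5 remain.
Put 7 in bin 5; 5 remain.
Put 7 in bin 6; 5 remain.
Put 6 in bin 7; 6 remain.
Put 5 in bin 3; 0 remain.
Put 5 in bin 4; 0 remain.
Put 4 in bin 1; 0 remain.
Put 4 in bin 2; 0 remain.
Put 4 in bin 5; 1 remain.
Put 3 in bin 6; 2 remain.
Put 3 in bin 7; 3 remain.
Put 3 in bin 7; 0 remain.
Put 1 in bin 5; 0 remain.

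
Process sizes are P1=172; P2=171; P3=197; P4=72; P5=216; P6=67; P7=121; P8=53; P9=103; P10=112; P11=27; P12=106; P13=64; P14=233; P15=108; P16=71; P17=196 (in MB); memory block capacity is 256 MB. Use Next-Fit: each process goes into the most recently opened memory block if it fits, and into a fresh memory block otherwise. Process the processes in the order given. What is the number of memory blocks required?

Put P1 (172 MB) in memory block 1; 84 MB remain.
Put P2 (171 MB) in memory block 2; 85 MB remain.
Put P3 (197 MB) in memory block 3; 59 MB remain.
Put P4 (72 MB) in memory block 4; 184 MB remain.
Put P5 (216 MB) in memory block 5; 40 MB remain.
Put P6 (67 MB) in memory block 6; 189 MB remain.
Put P7 (121 MB) in memory block 6; 68 MB remain.
Put P8 (53 MB) in memory block 6; 15 MB remain.
Put P9 (103 MB) in memory block 7; 153 MB remain.
Put P10 (112 MB) in memory block 7; 41 MB remain.
Put P11 (27 MB) in memory block 7; 14 MB remain.
Put P12 (106 MB) in memory block 8; 150 MB remain.
Put P13 (64 MB) in memory block 8; 86 MB remain.
Put P14 (233 MB) in memory block 9; 23 MB remain.
Put P15 (108 MB) in memory block 10; 148 MB remain.
Put P16 (71 MB) in memory block 10; 77 MB remain.
Put P17 (196 MB) in memory block 11; 60 MB remain.

11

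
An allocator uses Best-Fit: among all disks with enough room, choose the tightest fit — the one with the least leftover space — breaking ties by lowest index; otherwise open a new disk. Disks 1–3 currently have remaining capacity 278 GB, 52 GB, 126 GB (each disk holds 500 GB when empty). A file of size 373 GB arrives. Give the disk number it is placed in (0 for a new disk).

No disk has ≥ 373 GB free, so a new disk is opened.

0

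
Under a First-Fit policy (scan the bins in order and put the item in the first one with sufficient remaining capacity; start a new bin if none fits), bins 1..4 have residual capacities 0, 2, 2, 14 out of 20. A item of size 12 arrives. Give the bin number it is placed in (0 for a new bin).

Bins with room: bin 4 (14).
The first with room is bin 4.

4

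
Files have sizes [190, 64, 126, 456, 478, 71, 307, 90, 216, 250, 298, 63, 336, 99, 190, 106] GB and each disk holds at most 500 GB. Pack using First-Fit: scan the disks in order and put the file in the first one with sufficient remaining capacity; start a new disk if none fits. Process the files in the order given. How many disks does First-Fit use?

8

disk 1: place 190 GB, 310 GB left
disk 1: place 64 GB, 246 GB left
disk 1: place 126 GB, 120 GB left
disk 2: place 456 GB, 44 GB left
disk 3: place 478 GB, 22 GB left
disk 1: place 71 GB, 49 GB left
disk 4: place 307 GB, 193 GB left
disk 4: place 90 GB, 103 GB left
disk 5: place 216 GB, 284 GB left
disk 5: place 250 GB, 34 GB left
disk 6: place 298 GB, 202 GB left
disk 4: place 63 GB, 40 GB left
disk 7: place 336 GB, 164 GB left
disk 6: place 99 GB, 103 GB left
disk 8: place 190 GB, 310 GB left
disk 7: place 106 GB, 58 GB left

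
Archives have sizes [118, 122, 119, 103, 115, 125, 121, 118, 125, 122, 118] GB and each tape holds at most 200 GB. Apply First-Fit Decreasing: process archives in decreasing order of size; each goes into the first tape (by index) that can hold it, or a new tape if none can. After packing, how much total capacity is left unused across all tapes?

894

Sorted descending: 125, 125, 122, 122, 121, 119, 118, 118, 118, 115, 103.
Put 125 GB in tape 1; 75 GB remain.
Put 125 GB in tape 2; 75 GB remain.
Put 122 GB in tape 3; 78 GB remain.
Put 122 GB in tape 4; 78 GB remain.
Put 121 GB in tape 5; 79 GB remain.
Put 119 GB in tape 6; 81 GB remain.
Put 118 GB in tape 7; 82 GB remain.
Put 118 GB in tape 8; 82 GB remain.
Put 118 GB in tape 9; 82 GB remain.
Put 115 GB in tape 10; 85 GB remain.
Put 103 GB in tape 11; 97 GB remain.
11 tapes × 200 GB = 2200 GB; used 1306 GB; unused 894 GB.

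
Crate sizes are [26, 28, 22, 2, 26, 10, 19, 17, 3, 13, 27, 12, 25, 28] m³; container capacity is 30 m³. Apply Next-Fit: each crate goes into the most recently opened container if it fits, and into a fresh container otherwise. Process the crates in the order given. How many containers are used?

container 1: place 26 m³, 4 m³ left
container 2: place 28 m³, 2 m³ left
container 3: place 22 m³, 8 m³ left
container 3: place 2 m³, 6 m³ left
container 4: place 26 m³, 4 m³ left
container 5: place 10 m³, 20 m³ left
container 5: place 19 m³, 1 m³ left
container 6: place 17 m³, 13 m³ left
container 6: place 3 m³, 10 m³ left
container 7: place 13 m³, 17 m³ left
container 8: place 27 m³, 3 m³ left
container 9: place 12 m³, 18 m³ left
container 10: place 25 m³, 5 m³ left
container 11: place 28 m³, 2 m³ left

11 containers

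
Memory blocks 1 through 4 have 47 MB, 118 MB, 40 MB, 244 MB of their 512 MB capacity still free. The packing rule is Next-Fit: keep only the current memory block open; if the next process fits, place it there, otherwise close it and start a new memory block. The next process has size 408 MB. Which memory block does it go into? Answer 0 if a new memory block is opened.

Next-Fit only looks at memory block 4, which has 244 MB free.
408 MB does not fit, so a new memory block is opened.

0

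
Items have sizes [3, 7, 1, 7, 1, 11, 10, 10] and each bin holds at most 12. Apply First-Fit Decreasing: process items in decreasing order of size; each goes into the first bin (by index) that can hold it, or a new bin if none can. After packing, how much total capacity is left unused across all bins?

Sorted descending: 11, 10, 10, 7, 7, 3, 1, 1.
Put 11 in bin 1; 1 remain.
Put 10 in bin 2; 2 remain.
Put 10 in bin 3; 2 remain.
Put 7 in bin 4; 5 remain.
Put 7 in bin 5; 5 remain.
Put 3 in bin 4; 2 remain.
Put 1 in bin 1; 0 remain.
Put 1 in bin 2; 1 remain.
5 bins × 12 = 60; used 50; unused 10.

10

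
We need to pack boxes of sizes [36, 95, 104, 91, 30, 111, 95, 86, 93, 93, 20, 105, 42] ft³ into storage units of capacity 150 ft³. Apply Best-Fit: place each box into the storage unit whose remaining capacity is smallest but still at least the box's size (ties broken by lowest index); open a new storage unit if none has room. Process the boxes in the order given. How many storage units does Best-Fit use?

36 ft³ → storage unit 1 (remaining 114 ft³)
95 ft³ → storage unit 1 (remaining 19 ft³)
104 ft³ → storage unit 2 (remaining 46 ft³)
91 ft³ → storage unit 3 (remaining 59 ft³)
30 ft³ → storage unit 2 (remaining 16 ft³)
111 ft³ → storage unit 4 (remaining 39 ft³)
95 ft³ → storage unit 5 (remaining 55 ft³)
86 ft³ → storage unit 6 (remaining 64 ft³)
93 ft³ → storage unit 7 (remaining 57 ft³)
93 ft³ → storage unit 8 (remaining 57 ft³)
20 ft³ → storage unit 4 (remaining 19 ft³)
105 ft³ → storage unit 9 (remaining 45 ft³)
42 ft³ → storage unit 9 (remaining 3 ft³)
Final storage units: [36,95] [104,30] [91] [111,20] [95] [86] [93] [93] [105,42].

9 storage units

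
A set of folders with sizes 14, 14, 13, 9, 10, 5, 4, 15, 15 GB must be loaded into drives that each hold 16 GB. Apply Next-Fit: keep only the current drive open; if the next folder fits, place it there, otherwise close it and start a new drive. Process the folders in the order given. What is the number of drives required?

8 drives

drive 1: place 14 GB, 2 GB left
drive 2: place 14 GB, 2 GB left
drive 3: place 13 GB, 3 GB left
drive 4: place 9 GB, 7 GB left
drive 5: place 10 GB, 6 GB left
drive 5: place 5 GB, 1 GB left
drive 6: place 4 GB, 12 GB left
drive 7: place 15 GB, 1 GB left
drive 8: place 15 GB, 1 GB left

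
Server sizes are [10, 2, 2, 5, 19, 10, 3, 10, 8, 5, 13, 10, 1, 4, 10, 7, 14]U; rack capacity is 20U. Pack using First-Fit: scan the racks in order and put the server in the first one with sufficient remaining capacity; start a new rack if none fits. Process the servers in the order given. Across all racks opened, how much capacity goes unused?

Put 10U in rack 1; 10U remain.
Put 2U in rack 1; 8U remain.
Put 2U in rack 1; 6U remain.
Put 5U in rack 1; 1U remain.
Put 19U in rack 2; 1U remain.
Put 10U in rack 3; 10U remain.
Put 3U in rack 3; 7U remain.
Put 10U in rack 4; 10U remain.
Put 8U in rack 4; 2U remain.
Put 5U in rack 3; 2U remain.
Put 13U in rack 5; 7U remain.
Put 10U in rack 6; 10U remain.
Put 1U in rack 1; 0U remain.
Put 4U in rack 5; 3U remain.
Put 10U in rack 6; 0U remain.
Put 7U in rack 7; 13U remain.
Put 14U in rack 8; 6U remain.
8 racks × 20U = 160U; used 133U; unused 27U.

27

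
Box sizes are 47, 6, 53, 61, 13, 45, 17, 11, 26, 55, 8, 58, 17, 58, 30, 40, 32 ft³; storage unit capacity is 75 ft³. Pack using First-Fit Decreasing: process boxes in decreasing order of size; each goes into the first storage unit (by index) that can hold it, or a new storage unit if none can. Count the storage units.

Sorted descending: 61, 58, 58, 55, 53, 47, 45, 40, 32, 30, 26, 17, 17, 13, 11, 8, 6.
Put 61 ft³ in storage unit 1; 14 ft³ remain.
Put 58 ft³ in storage unit 2; 17 ft³ remain.
Put 58 ft³ in storage unit 3; 17 ft³ remain.
Put 55 ft³ in storage unit 4; 20 ft³ remain.
Put 53 ft³ in storage unit 5; 22 ft³ remain.
Put 47 ft³ in storage unit 6; 28 ft³ remain.
Put 45 ft³ in storage unit 7; 30 ft³ remain.
Put 40 ft³ in storage unit 8; 35 ft³ remain.
Put 32 ft³ in storage unit 8; 3 ft³ remain.
Put 30 ft³ in storage unit 7; 0 ft³ remain.
Put 26 ft³ in storage unit 6; 2 ft³ remain.
Put 17 ft³ in storage unit 2; 0 ft³ remain.
Put 17 ft³ in storage unit 3; 0 ft³ remain.
Put 13 ft³ in storage unit 1; 1 ft³ remain.
Put 11 ft³ in storage unit 4; 9 ft³ remain.
Put 8 ft³ in storage unit 4; 1 ft³ remain.
Put 6 ft³ in storage unit 5; 16 ft³ remain.
Final storage units: [61,13] [58,17] [58,17] [55,11,8] [53,6] [47,26] [45,30] [40,32].

8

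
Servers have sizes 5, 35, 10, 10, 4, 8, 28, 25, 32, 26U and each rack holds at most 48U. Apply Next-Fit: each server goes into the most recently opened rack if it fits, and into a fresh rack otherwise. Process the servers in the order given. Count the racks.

6

5U → rack 1 (remaining 43U)
35U → rack 1 (remaining 8U)
10U → rack 2 (remaining 38U)
10U → rack 2 (remaining 28U)
4U → rack 2 (remaining 24U)
8U → rack 2 (remaining 16U)
28U → rack 3 (remaining 20U)
25U → rack 4 (remaining 23U)
32U → rack 5 (remaining 16U)
26U → rack 6 (remaining 22U)
Final racks: [5,35] [10,10,4,8] [28] [25] [32] [26].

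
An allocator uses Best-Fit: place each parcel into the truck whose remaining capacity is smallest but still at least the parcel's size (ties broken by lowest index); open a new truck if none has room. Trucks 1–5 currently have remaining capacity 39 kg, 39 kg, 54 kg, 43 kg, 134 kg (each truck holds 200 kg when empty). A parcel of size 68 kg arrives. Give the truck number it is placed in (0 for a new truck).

5

Trucks with room: truck 5 (134 kg).
Tightest fit is truck 5 with 134 kg free.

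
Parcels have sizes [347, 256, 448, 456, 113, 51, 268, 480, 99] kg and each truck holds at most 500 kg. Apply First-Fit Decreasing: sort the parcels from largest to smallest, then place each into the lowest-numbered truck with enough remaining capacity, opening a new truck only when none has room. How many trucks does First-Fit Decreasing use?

6 trucks

Sorted descending: 480, 456, 448, 347, 268, 256, 113, 99, 51.
480 kg → truck 1 (remaining 20 kg)
456 kg → truck 2 (remaining 44 kg)
448 kg → truck 3 (remaining 52 kg)
347 kg → truck 4 (remaining 153 kg)
268 kg → truck 5 (remaining 232 kg)
256 kg → truck 6 (remaining 244 kg)
113 kg → truck 4 (remaining 40 kg)
99 kg → truck 5 (remaining 133 kg)
51 kg → truck 3 (remaining 1 kg)
Final trucks: [480] [456] [448,51] [347,113] [268,99] [256].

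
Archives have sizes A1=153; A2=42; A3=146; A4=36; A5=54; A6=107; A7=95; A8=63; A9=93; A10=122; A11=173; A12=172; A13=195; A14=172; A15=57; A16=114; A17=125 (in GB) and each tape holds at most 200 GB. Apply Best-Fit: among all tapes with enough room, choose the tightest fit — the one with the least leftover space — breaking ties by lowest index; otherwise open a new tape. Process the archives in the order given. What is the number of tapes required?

A1 (153 GB) → tape 1 (remaining 47 GB)
A2 (42 GB) → tape 1 (remaining 5 GB)
A3 (146 GB) → tape 2 (remaining 54 GB)
A4 (36 GB) → tape 2 (remaining 18 GB)
A5 (54 GB) → tape 3 (remaining 146 GB)
A6 (107 GB) → tape 3 (remaining 39 GB)
A7 (95 GB) → tape 4 (remaining 105 GB)
A8 (63 GB) → tape 4 (remaining 42 GB)
A9 (93 GB) → tape 5 (remaining 107 GB)
A10 (122 GB) → tape 6 (remaining 78 GB)
A11 (173 GB) → tape 7 (remaining 27 GB)
A12 (172 GB) → tape 8 (remaining 28 GB)
A13 (195 GB) → tape 9 (remaining 5 GB)
A14 (172 GB) → tape 10 (remaining 28 GB)
A15 (57 GB) → tape 6 (remaining 21 GB)
A16 (114 GB) → tape 11 (remaining 86 GB)
A17 (125 GB) → tape 12 (remaining 75 GB)

12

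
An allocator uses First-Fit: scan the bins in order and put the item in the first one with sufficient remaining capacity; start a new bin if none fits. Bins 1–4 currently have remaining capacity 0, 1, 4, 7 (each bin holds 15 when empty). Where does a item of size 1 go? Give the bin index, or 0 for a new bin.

Bins with room: bin 2 (1), bin 3 (4), bin 4 (7).
The first with room is bin 2.

2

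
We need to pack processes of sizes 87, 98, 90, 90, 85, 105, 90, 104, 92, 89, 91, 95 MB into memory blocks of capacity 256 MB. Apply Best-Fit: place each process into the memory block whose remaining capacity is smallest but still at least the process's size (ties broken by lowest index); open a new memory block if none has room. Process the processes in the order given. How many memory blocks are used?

6

Put 87 MB in memory block 1; 169 MB remain.
Put 98 MB in memory block 1; 71 MB remain.
Put 90 MB in memory block 2; 166 MB remain.
Put 90 MB in memory block 2; 76 MB remain.
Put 85 MB in memory block 3; 171 MB remain.
Put 105 MB in memory block 3; 66 MB remain.
Put 90 MB in memory block 4; 166 MB remain.
Put 104 MB in memory block 4; 62 MB remain.
Put 92 MB in memory block 5; 164 MB remain.
Put 89 MB in memory block 5; 75 MB remain.
Put 91 MB in memory block 6; 165 MB remain.
Put 95 MB in memory block 6; 70 MB remain.
Final memory blocks: [87,98] [90,90] [85,105] [90,104] [92,89] [91,95].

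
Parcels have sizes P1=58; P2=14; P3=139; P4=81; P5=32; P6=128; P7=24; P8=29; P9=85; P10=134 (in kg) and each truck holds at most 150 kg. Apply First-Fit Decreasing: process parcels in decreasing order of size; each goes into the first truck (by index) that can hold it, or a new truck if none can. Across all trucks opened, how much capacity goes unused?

176

Sorted descending: 139, 134, 128, 85, 81, 58, 32, 29, 24, 14.
139 kg → truck 1 (remaining 11 kg)
134 kg → truck 2 (remaining 16 kg)
128 kg → truck 3 (remaining 22 kg)
85 kg → truck 4 (remaining 65 kg)
81 kg → truck 5 (remaining 69 kg)
58 kg → truck 4 (remaining 7 kg)
32 kg → truck 5 (remaining 37 kg)
29 kg → truck 5 (remaining 8 kg)
24 kg → truck 6 (remaining 126 kg)
14 kg → truck 2 (remaining 2 kg)
6 trucks × 150 kg = 900 kg; used 724 kg; unused 176 kg.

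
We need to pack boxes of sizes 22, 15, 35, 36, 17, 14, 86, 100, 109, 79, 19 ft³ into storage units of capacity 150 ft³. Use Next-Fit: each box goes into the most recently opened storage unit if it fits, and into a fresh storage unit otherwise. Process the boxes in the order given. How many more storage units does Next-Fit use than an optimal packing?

1

Next-Fit: [22,15,35,36,17,14] [86] [100] [109] [79,19] → 5 storage units.
Total size 532 ft³; any packing needs at least ⌈532/150⌉ = 4 storage units.
An optimal packing achieves that bound: [109,36] [100,35,15] [86,22,19,17] [79,14] → 4 storage units.
Excess: 5 − 4 = 1.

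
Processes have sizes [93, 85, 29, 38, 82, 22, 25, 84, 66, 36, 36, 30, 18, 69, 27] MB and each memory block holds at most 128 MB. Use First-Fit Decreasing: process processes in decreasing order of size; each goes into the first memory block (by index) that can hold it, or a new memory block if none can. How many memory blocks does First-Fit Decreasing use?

Sorted descending: 93, 85, 84, 82, 69, 66, 38, 36, 36, 30, 29, 27, 25, 22, 18.
memory block 1: place 93 MB, 35 MB left
memory block 2: place 85 MB, 43 MB left
memory block 3: place 84 MB, 44 MB left
memory block 4: place 82 MB, 46 MB left
memory block 5: place 69 MB, 59 MB left
memory block 6: place 66 MB, 62 MB left
memory block 2: place 38 MB, 5 MB left
memory block 3: place 36 MB, 8 MB left
memory block 4: place 36 MB, 10 MB left
memory block 1: place 30 MB, 5 MB left
memory block 5: place 29 MB, 30 MB left
memory block 5: place 27 MB, 3 MB left
memory block 6: place 25 MB, 37 MB left
memory block 6: place 22 MB, 15 MB left
memory block 7: place 18 MB, 110 MB left
Final memory blocks: [93,30] [85,38] [84,36] [82,36] [69,29,27] [66,25,22] [18].

7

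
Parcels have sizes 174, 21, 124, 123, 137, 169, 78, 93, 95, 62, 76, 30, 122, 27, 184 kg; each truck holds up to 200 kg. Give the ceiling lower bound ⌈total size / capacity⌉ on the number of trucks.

8

Total size = 174 + 21 + 124 + 123 + 137 + 169 + 78 + 93 + 95 + 62 + 76 + 30 + 122 + 27 + 184 = 1515 kg.
⌈1515 / 200⌉ = 8.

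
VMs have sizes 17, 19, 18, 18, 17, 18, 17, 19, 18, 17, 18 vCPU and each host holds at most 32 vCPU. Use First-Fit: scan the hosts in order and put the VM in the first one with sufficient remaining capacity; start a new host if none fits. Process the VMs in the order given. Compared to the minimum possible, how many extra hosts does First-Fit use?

First-Fit: [17] [19] [18] [18] [17] [18] [17] [19] [18] [17] [18] → 11 hosts.
11 VMs exceed 16 vCPU (half the capacity), and no two of those can share a host, so at least 11 hosts are needed.
So 11 is already optimal.

0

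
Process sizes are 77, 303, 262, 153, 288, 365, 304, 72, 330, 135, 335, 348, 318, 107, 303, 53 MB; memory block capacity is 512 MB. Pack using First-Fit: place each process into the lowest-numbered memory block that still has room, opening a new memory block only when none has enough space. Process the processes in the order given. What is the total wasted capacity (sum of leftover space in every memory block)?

77 MB → memory block 1 (remaining 435 MB)
303 MB → memory block 1 (remaining 132 MB)
262 MB → memory block 2 (remaining 250 MB)
153 MB → memory block 2 (remaining 97 MB)
288 MB → memory block 3 (remaining 224 MB)
365 MB → memory block 4 (remaining 147 MB)
304 MB → memory block 5 (remaining 208 MB)
72 MB → memory block 1 (remaining 60 MB)
330 MB → memory block 6 (remaining 182 MB)
135 MB → memory block 3 (remaining 89 MB)
335 MB → memory block 7 (remaining 177 MB)
348 MB → memory block 8 (remaining 164 MB)
318 MB → memory block 9 (remaining 194 MB)
107 MB → memory block 4 (remaining 40 MB)
303 MB → memory block 10 (remaining 209 MB)
53 MB → memory block 1 (remaining 7 MB)
10 memory blocks × 512 MB = 5120 MB; used 3753 MB; unused 1367 MB.

1367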